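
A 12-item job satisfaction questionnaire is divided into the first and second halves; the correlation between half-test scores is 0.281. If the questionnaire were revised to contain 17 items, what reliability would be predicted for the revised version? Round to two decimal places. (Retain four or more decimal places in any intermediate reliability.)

Spearman-Brown correction (n = 2): r_full = 2·0.281/(1 + 0.281) = 0.4387
Length factor from 12 to 17 items: n = 17/12 = 1.4167
r_new = n·r_full / (1 + (n − 1)·r_full) = 0.6215 / 1.1828 ≈ 0.5254

0.53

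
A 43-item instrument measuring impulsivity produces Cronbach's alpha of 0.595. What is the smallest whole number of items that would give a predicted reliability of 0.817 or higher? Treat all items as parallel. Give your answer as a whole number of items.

131

Invert Spearman-Brown to solve for n:
n = r_target (1 − r_old) / [ r_old (1 − r_target) ]
n = [0.817 × 0.405] / [0.595 × 0.183]
  = 0.330885 / 0.108885 = 3.0388
3.0388 × 43 = 130.67 → 131 items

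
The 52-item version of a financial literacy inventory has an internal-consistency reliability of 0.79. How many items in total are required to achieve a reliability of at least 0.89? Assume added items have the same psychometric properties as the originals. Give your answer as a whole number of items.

Spearman-Brown solved for the length factor n:
n = r_target (1 − r_old) / [ r_old (1 − r_target) ]
n = [0.89 × 0.21] / [0.79 × 0.11]
  = 0.1869 / 0.0869 = 2.1507
So the test needs 2.1507 × 52 ≈ 111.84 items; rounding up, 112.

112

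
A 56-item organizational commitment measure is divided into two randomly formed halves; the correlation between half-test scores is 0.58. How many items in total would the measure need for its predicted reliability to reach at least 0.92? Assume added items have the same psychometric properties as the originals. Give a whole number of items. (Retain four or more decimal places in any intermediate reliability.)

234

r_full = 2(0.58)/(1 + 0.58) = 0.7342
Solve Spearman-Brown for n: n = 0.92(1 − 0.7342) / [0.7342(1 − 0.92)] = 4.1633
Required items = 4.1633 × 56 = 233.14, so 234 items.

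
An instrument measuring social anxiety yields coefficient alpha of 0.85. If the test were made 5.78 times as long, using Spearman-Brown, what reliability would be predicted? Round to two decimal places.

r_new = 5.78·0.85 / [1 + (5.78 − 1)·0.85]
     = 4.9130 / 5.0630 = 0.9704

0.97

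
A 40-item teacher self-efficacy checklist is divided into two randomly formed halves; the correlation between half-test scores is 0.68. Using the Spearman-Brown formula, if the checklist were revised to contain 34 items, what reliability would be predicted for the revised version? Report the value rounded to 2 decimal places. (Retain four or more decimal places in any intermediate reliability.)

0.78

Spearman-Brown correction (n = 2): r_full = 2·0.68/(1 + 0.68) = 0.8095
Length factor from 40 to 34 items: n = 34/40 = 0.8500
r_new = n·r_full / (1 + (n − 1)·r_full) = 0.6881 / 0.8786 ≈ 0.7832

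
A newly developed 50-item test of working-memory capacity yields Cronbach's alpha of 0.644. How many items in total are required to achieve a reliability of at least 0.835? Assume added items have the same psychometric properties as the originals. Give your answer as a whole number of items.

140

Invert Spearman-Brown to solve for n:
n = r*(1 − r) / [ r (1 − r*) ]
n = [0.835 × 0.356] / [0.644 × 0.165]
  = 0.297260 / 0.106260 = 2.7975
2.7975 × 50 = 139.88 → 140 items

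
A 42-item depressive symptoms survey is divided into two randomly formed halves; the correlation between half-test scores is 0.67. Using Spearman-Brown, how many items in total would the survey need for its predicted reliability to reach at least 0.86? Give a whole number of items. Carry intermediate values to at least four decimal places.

64

Corrected full-test reliability: r_full = 2 × 0.67 / (1 + 0.67) ≈ 0.8024
n = r_tgt(1 − r_full) / [r_full(1 − r_tgt)] = 0.86 × 0.1976 / (0.8024 × 0.14) ≈ 1.5127
Required items = 1.5127 × 42 = 63.53, so 64 items.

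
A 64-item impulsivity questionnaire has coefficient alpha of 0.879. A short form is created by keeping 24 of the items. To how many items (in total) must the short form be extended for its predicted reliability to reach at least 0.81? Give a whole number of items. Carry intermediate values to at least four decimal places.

Short-form reliability: n = 24/64 = 0.3750; r_24 = n·r/(1+(n−1)r) ≈ 0.7315
Length factor from the short form to reach 0.81: n' = 0.81(1 − 0.7315) / [0.7315(1 − 0.81)] ≈ 1.5648
Total items = 1.5648 × 24 = 37.56, rounded up to 38.

38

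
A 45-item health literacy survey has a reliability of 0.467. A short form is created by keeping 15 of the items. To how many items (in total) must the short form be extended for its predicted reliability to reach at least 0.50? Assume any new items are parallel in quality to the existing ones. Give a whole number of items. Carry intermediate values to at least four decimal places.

First, r for the 15-item form: n = 15/45 = 0.3333, so r_15 = 0.3333·0.467/(1 + (0.3333 − 1)·0.467) = 0.2260
Length factor from the short form to reach 0.50: n' = 0.50(1 − 0.2260) / [0.2260(1 − 0.50)] ≈ 3.4248
Total items = 3.4248 × 15 = 51.37, rounded up to 52.

52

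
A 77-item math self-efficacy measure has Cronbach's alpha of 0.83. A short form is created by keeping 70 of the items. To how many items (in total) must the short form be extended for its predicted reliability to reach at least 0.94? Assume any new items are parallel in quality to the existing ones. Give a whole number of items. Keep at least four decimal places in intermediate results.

248

Short-form reliability: n = 70/77 = 0.9091; r_70 = n·r/(1+(n−1)r) ≈ 0.8161
Then solve for n' with r_old = 0.8161, r_target = 0.94: n' = 0.94(1 − 0.8161)/[0.8161(1 − 0.94)] = 3.5303
Items = 3.5303 × 70 ≈ 247.12 → 248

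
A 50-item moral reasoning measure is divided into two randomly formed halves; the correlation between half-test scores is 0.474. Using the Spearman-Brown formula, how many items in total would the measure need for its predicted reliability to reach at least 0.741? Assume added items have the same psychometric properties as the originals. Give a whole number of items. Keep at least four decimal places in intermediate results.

Corrected full-test reliability: r_full = 2 × 0.474 / (1 + 0.474) ≈ 0.6431
Solve Spearman-Brown for n: n = 0.741(1 − 0.6431) / [0.6431(1 − 0.741)] = 1.5878
Required items = 1.5878 × 50 = 79.39, so 80 items.

80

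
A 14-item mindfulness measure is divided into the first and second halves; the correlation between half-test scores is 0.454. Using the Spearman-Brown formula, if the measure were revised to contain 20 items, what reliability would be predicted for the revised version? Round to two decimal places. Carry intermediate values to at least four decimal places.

Full-test reliability from the split-half r: r_full = 2(0.454)/(1 + 0.454) = 0.6245
Then adjust to 20 items: n = 20/14 = 1.4286
r_new = n·r_full / (1 + (n − 1)·r_full) = 0.8922 / 1.2677 ≈ 0.7038

0.70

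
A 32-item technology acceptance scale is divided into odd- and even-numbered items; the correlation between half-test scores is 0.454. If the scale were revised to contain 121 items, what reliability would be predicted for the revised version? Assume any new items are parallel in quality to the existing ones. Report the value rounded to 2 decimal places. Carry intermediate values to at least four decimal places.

First correct the split-half correlation to full-test reliability: r_full = 2 × 0.454 / (1 + 0.454) ≈ 0.6245
Length factor from 32 to 121 items: n = 121/32 = 3.7812
r_new = n·r_full / (1 + (n − 1)·r_full) = 2.3614 / 2.7369 ≈ 0.8628

0.86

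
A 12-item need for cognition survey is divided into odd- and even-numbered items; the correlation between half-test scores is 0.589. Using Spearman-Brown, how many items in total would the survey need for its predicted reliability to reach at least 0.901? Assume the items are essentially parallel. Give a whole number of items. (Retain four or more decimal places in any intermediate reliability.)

39

Corrected full-test reliability: r_full = 2 × 0.589 / (1 + 0.589) ≈ 0.7413
n = r_tgt(1 − r_full) / [r_full(1 − r_tgt)] = 0.901 × 0.2587 / (0.7413 × 0.099) ≈ 3.1761
Required items = 3.1761 × 12 = 38.11, so 39 items.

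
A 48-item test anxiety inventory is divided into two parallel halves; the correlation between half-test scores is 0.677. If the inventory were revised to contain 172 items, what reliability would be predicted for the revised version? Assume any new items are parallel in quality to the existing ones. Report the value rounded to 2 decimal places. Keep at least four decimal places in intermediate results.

Spearman-Brown correction (n = 2): r_full = 2·0.677/(1 + 0.677) = 0.8074
Length factor from 48 to 172 items: n = 172/48 = 3.5833
r_new = n·r_full / (1 + (n − 1)·r_full) = 2.8932 / 3.0858 ≈ 0.9376

0.94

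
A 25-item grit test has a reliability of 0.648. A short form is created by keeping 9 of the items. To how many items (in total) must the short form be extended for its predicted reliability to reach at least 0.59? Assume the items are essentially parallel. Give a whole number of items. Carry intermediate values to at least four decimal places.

Short-form reliability: n = 9/25 = 0.3600; r_9 = n·r/(1+(n−1)r) ≈ 0.3986
Length factor from the short form to reach 0.59: n' = 0.59(1 − 0.3986) / [0.3986(1 − 0.59)] ≈ 2.1712
Total items = 2.1712 × 9 = 19.54, rounded up to 20.

20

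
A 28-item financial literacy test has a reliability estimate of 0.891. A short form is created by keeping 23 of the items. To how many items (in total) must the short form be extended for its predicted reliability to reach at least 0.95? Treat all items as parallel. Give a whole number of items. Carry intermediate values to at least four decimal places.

66

First, r for the 23-item form: n = 23/28 = 0.8214, so r_23 = 0.8214·0.891/(1 + (0.8214 − 1)·0.891) = 0.8704
Then solve for n' with r_old = 0.8704, r_target = 0.95: n' = 0.95(1 − 0.8704)/[0.8704(1 − 0.95)] = 2.8290
Total items = 2.8290 × 23 = 65.07, rounded up to 66.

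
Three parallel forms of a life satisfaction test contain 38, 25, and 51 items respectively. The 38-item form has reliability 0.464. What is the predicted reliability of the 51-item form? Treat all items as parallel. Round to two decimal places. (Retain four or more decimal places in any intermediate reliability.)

The 25-item form is not needed; work directly from the 38-item form with n = 51/38 = 1.3421.
r_{51} = n·r / (1 + (n − 1)·r) = 0.6227 / 1.1587 ≈ 0.5374

0.54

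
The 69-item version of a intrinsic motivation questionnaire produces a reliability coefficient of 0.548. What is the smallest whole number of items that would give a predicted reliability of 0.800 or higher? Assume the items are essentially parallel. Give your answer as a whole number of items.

228

Rearranging the Spearman-Brown formula for n,
n = r*(1 − r) / [ r (1 − r*) ]
n = [0.800 × 0.452] / [0.548 × 0.200]
  = 0.361600 / 0.109600 = 3.2993
3.2993 × 69 = 227.65 → 228 items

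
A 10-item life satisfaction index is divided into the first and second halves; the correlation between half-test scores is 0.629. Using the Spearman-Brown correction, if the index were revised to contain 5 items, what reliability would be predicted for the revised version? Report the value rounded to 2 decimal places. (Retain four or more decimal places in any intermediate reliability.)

0.63

Full-test reliability from the split-half r: r_full = 2(0.629)/(1 + 0.629) = 0.7723
Then adjust to 5 items: n = 5/10 = 0.5000
r_new = n·r_full / (1 + (n − 1)·r_full) = 0.3861 / 0.6139 ≈ 0.6289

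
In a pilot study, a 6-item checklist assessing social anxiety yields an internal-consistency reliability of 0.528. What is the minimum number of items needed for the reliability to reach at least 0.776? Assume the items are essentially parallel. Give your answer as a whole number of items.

n = 0.776 × (1 − 0.528) / [ 0.528 × (1 − 0.776) ]
n = 0.366272 / 0.118272 ≈ 3.0969
3.0969 × 6 = 18.58 → 19 items

19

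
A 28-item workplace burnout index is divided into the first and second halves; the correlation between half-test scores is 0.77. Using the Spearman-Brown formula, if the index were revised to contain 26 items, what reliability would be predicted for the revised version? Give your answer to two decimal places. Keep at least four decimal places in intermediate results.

Full-test reliability from the split-half r: r_full = 2(0.77)/(1 + 0.77) = 0.8701
Then adjust to 26 items: n = 26/28 = 0.9286
r_new = n·r_full / (1 + (n − 1)·r_full) = 0.8080 / 0.9379 ≈ 0.8615

0.86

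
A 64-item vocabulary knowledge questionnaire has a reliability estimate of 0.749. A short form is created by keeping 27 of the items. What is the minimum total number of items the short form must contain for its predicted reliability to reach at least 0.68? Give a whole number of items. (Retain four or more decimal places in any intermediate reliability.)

Short-form reliability: n = 27/64 = 0.4219; r_27 = n·r/(1+(n−1)r) ≈ 0.5573
Then solve for n' with r_old = 0.5573, r_target = 0.68: n' = 0.68(1 − 0.5573)/[0.5573(1 − 0.68)] = 1.6880
Total items = 1.6880 × 27 = 45.58, rounded up to 46.

46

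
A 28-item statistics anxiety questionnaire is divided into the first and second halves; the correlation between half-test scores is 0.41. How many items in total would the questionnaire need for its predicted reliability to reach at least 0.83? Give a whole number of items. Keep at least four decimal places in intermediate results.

99

Corrected full-test reliability: r_full = 2 × 0.41 / (1 + 0.41) ≈ 0.5816
n = r_tgt(1 − r_full) / [r_full(1 − r_tgt)] = 0.83 × 0.4184 / (0.5816 × 0.17) ≈ 3.5123
Items = 3.5123 × 28 ≈ 98.34 → 99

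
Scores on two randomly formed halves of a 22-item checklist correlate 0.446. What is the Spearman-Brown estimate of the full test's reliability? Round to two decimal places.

0.62

r_full = 2(0.446) / (1 + 0.446)
       = 0.8920 / 1.4460 = 0.6169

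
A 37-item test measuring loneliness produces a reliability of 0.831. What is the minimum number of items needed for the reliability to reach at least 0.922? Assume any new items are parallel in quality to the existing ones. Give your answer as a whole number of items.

89

n = [0.922 × 0.169] / [0.831 × 0.078]
n = 0.155818 / 0.064818 ≈ 2.4039
2.4039 × 37 = 88.94 → 89 items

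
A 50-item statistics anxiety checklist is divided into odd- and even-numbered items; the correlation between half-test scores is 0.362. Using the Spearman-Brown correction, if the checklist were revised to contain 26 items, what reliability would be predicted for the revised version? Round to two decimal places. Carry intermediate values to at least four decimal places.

Spearman-Brown correction (n = 2): r_full = 2·0.362/(1 + 0.362) = 0.5316
Length factor from 50 to 26 items: n = 26/50 = 0.5200
r_new = n·r_full / (1 + (n − 1)·r_full) = 0.2764 / 0.7448 ≈ 0.3711

0.37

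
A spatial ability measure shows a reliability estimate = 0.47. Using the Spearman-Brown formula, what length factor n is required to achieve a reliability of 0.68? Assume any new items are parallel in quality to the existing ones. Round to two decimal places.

Invert Spearman-Brown to solve for n:
n = r*(1 − r) / [ r (1 − r*) ]
n = 0.68(1 − 0.47) / [0.47(1 − 0.68)]
  = 0.3604 / 0.1504 = 2.3963

2.40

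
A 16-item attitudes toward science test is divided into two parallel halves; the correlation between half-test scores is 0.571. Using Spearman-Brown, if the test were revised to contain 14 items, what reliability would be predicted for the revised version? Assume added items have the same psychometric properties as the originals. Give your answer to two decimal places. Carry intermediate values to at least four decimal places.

0.70

First correct the split-half correlation to full-test reliability: r_full = 2 × 0.571 / (1 + 0.571) ≈ 0.7269
Then adjust to 14 items: n = 14/16 = 0.8750
r_new = n·r_full / (1 + (n − 1)·r_full) = 0.6360 / 0.9091 ≈ 0.6996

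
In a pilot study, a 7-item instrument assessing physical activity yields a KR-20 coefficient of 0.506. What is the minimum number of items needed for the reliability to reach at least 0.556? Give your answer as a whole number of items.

Spearman-Brown solved for the length factor n:
n = r*(1 − r) / [ r (1 − r*) ]
n = [0.556 × 0.494] / [0.506 × 0.444]
  = 0.274664 / 0.224664 = 1.2226
Items needed = n × 7 = 1.2226 × 7 ≈ 8.56 → round up to 9

9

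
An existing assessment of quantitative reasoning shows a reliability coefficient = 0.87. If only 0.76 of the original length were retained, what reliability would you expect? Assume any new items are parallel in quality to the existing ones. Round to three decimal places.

r_new = (0.76 × 0.87) / (1 + (0.76 − 1) × 0.87)
     = 0.6612 / 0.7912 = 0.8357

0.836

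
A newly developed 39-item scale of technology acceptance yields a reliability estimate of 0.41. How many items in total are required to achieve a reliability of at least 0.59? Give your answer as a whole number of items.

81

Invert Spearman-Brown to solve for n:
n = r_target (1 − r_old) / [ r_old (1 − r_target) ]
n = 0.59 × (1 − 0.41) / [ 0.41 × (1 − 0.59) ]
n = 0.3481 / 0.1681 ≈ 2.0708
So the test needs 2.0708 × 39 ≈ 80.76 items; rounding up, 81.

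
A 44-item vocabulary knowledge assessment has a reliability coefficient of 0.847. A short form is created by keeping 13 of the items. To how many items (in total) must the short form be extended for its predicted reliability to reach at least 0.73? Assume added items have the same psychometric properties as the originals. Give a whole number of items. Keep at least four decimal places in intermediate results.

22

Short-form reliability: n = 13/44 = 0.2955; r_13 = n·r/(1+(n−1)r) ≈ 0.6206
Length factor from the short form to reach 0.73: n' = 0.73(1 − 0.6206) / [0.6206(1 − 0.73)] ≈ 1.6529
Total items = 1.6529 × 13 = 21.49, rounded up to 22.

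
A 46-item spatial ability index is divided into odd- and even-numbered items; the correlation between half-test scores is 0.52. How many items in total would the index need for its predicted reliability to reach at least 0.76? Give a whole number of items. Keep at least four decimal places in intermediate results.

r_full = 2(0.52)/(1 + 0.52) = 0.6842
Solve Spearman-Brown for n: n = 0.76(1 − 0.6842) / [0.6842(1 − 0.76)] = 1.4616
Required items = 1.4616 × 46 = 67.23, so 68 items.

68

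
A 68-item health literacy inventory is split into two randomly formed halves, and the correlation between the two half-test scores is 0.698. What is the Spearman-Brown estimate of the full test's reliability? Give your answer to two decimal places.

0.82

Each half is half the length of the full test, so the full test is n = 2 times a half.
r_full = 2r_hh / (1 + r_hh) = 2 × 0.698 / (1 + 0.698)
r_full = 1.3960 / 1.6980 ≈ 0.8221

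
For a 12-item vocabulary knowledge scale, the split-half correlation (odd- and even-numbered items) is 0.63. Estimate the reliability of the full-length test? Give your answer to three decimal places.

r_full = 2r_hh / (1 + r_hh) = 2 × 0.63 / (1 + 0.63)
r_full = 1.2600 / 1.6300 ≈ 0.7730

0.773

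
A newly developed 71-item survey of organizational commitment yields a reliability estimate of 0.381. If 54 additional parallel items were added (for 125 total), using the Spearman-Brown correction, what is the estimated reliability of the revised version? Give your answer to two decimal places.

0.52

n = 125/71 = 1.7606
By Spearman-Brown, r_new = n r / (1 + (n − 1) r).
r_new = (1.7606 × 0.381) / (1 + (1.7606 − 1) × 0.381)
r_new = 0.6708 / 1.2898 ≈ 0.5201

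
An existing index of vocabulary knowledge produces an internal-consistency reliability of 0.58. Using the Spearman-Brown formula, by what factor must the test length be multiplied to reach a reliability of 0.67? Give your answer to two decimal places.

Rearranging the Spearman-Brown formula for n,
n = r*(1 − r) / [ r (1 − r*) ]
n = [0.67 × 0.42] / [0.58 × 0.33]
  = 0.2814 / 0.1914 = 1.4702

1.47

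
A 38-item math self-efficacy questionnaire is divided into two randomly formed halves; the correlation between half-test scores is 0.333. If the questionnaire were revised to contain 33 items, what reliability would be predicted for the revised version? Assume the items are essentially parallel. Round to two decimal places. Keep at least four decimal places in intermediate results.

0.46

Spearman-Brown correction (n = 2): r_full = 2·0.333/(1 + 0.333) = 0.4996
Then adjust to 33 items: n = 33/38 = 0.8684
r_new = n·r_full / (1 + (n − 1)·r_full) = 0.4339 / 0.9343 ≈ 0.4644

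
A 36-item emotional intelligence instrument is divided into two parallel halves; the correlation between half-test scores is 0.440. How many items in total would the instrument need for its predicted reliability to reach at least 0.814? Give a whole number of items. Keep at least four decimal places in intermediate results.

101

r_full = 2(0.440)/(1 + 0.440) = 0.6111
n = r_tgt(1 − r_full) / [r_full(1 − r_tgt)] = 0.814 × 0.3889 / (0.6111 × 0.186) ≈ 2.7851
Required items = 2.7851 × 36 = 100.26, so 101 items.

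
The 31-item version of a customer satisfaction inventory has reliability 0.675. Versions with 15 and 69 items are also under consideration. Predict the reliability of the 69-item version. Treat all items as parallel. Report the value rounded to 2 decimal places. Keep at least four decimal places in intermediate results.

Only the ratio of lengths matters: n = 69/31 = 2.2258
r_{69} = n·r / (1 + (n − 1)·r) = 1.5024 / 1.8274 ≈ 0.8222

0.82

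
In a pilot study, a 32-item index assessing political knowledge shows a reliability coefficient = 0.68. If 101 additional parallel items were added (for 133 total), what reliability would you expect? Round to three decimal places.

The new length is 133/32 = 4.1562 times the old.
By Spearman-Brown, r_new = n r / (1 + (n − 1) r).
r_new = 4.1562·0.68 / [1 + (4.1562 − 1)·0.68]
r_new = 2.8262 / 3.1462 ≈ 0.8983

0.898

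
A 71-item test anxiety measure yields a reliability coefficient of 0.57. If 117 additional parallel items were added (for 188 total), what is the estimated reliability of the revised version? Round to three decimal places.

0.778

Length ratio n = 188/71 = 2.6479
r_new = (2.6479 × 0.57) / (1 + (2.6479 − 1) × 0.57)
     = 1.5093 / 1.9393 = 0.7783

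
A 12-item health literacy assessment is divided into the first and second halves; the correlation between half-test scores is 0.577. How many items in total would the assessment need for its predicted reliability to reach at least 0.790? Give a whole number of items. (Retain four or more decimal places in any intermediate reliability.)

17

Corrected full-test reliability: r_full = 2 × 0.577 / (1 + 0.577) ≈ 0.7318
n = r_tgt(1 − r_full) / [r_full(1 − r_tgt)] = 0.790 × 0.2682 / (0.7318 × 0.210) ≈ 1.3787
Items = 1.3787 × 12 ≈ 16.54 → 17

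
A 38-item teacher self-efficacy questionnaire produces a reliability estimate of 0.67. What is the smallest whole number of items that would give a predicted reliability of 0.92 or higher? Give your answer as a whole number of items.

216

n = 0.92(1 − 0.67) / [0.67(1 − 0.92)]
  = 0.3036 / 0.0536 = 5.6642
So the test needs 5.6642 × 38 ≈ 215.24 items; rounding up, 216.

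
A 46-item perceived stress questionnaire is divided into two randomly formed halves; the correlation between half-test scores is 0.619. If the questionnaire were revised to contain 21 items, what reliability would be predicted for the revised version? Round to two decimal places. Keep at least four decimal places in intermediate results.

0.60

First correct the split-half correlation to full-test reliability: r_full = 2 × 0.619 / (1 + 0.619) ≈ 0.7647
Then adjust to 21 items: n = 21/46 = 0.4565
r_new = n·r_full / (1 + (n − 1)·r_full) = 0.3491 / 0.5844 ≈ 0.5974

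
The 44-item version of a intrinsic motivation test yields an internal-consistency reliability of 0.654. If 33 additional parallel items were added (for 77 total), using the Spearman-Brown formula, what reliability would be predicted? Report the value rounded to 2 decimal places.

n = 77/44 = 1.75
By Spearman-Brown, r_new = n r / (1 + (n − 1) r).
r_new = (1.75 × 0.654) / (1 + (1.75 − 1) × 0.654)
     = 1.1445 / 1.4905 = 0.7679

0.77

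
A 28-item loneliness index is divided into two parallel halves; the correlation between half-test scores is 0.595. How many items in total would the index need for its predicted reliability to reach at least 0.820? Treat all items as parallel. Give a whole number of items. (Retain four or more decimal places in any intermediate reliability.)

r_full = 2(0.595)/(1 + 0.595) = 0.7461
Solve Spearman-Brown for n: n = 0.820(1 − 0.7461) / [0.7461(1 − 0.820)] = 1.5503
Required items = 1.5503 × 28 = 43.41, so 44 items.

44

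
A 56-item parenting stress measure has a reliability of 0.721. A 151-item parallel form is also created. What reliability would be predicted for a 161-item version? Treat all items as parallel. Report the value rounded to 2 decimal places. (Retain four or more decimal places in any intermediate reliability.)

The 151-item form is not needed; work directly from the 56-item form with n = 161/56 = 2.8750.
r_{161} = n·r / (1 + (n − 1)·r) = 2.0729 / 2.3519 ≈ 0.8814

0.88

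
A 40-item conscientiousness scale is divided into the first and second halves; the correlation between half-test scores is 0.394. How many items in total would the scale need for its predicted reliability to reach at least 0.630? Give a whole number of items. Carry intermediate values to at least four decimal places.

Corrected full-test reliability: r_full = 2 × 0.394 / (1 + 0.394) ≈ 0.5653
n = r_tgt(1 − r_full) / [r_full(1 − r_tgt)] = 0.630 × 0.4347 / (0.5653 × 0.370) ≈ 1.3093
Required items = 1.3093 × 40 = 52.37, so 53 items.

53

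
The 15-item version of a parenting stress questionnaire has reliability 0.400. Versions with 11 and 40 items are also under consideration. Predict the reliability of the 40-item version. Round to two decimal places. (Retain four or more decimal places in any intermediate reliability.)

Only the ratio of lengths matters: n = 40/15 = 2.6667
r_{40} = n·r / (1 + (n − 1)·r) = 1.0667 / 1.6667 ≈ 0.6400

0.64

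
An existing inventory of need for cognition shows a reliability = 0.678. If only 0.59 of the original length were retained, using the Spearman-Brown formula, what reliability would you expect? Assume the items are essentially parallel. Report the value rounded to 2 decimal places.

r_new = 0.59·0.678 / [1 + (0.59 − 1)·0.678]
     = 0.4000 / 0.7220 = 0.5540

0.55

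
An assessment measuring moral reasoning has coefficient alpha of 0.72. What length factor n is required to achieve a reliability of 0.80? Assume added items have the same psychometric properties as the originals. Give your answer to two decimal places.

Rearranging the Spearman-Brown formula for n,
n = r_target (1 − r_old) / [ r_old (1 − r_target) ]
n = [0.80 × 0.28] / [0.72 × 0.20]
  = 0.2240 / 0.1440 = 1.5556

1.56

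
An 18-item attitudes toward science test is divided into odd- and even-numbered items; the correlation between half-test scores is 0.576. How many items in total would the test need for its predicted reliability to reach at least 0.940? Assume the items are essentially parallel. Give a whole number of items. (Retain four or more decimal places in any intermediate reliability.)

r_full = 2(0.576)/(1 + 0.576) = 0.7310
Solve Spearman-Brown for n: n = 0.940(1 − 0.7310) / [0.7310(1 − 0.940)] = 5.7652
Required items = 5.7652 × 18 = 103.77, so 104 items.

104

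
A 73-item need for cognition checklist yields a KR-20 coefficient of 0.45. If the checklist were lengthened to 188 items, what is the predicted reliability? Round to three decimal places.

0.678

n = 188/73 = 2.5753
Spearman-Brown: r_new = n·r / (1 + (n − 1)·r)
r_new = (2.5753 × 0.45) / (1 + (2.5753 − 1) × 0.45)
     = 1.1589 / 1.7089 = 0.6782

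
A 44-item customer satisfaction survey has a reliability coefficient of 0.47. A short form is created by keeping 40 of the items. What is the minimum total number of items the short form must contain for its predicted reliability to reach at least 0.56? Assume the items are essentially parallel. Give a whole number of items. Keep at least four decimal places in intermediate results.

First, r for the 40-item form: n = 40/44 = 0.9091, so r_40 = 0.9091·0.47/(1 + (0.9091 − 1)·0.47) = 0.4463
Length factor from the short form to reach 0.56: n' = 0.56(1 − 0.4463) / [0.4463(1 − 0.56)] ≈ 1.5790
Items = 1.5790 × 40 ≈ 63.16 → 64

64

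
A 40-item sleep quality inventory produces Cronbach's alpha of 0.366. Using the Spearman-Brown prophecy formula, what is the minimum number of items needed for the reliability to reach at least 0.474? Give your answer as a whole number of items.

63

n = 0.474(1 − 0.366) / [0.366(1 − 0.474)]
  = 0.300516 / 0.192516 = 1.5610
Items needed = n × 40 = 1.5610 × 40 ≈ 62.44 → round up to 63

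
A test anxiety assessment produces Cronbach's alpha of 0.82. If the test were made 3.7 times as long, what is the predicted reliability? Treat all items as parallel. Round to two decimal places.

0.94

By Spearman-Brown, r_new = n r / (1 + (n − 1) r).
r_new = (3.7 × 0.82) / (1 + (3.7 − 1) × 0.82)
     = 3.0340 / 3.2140 = 0.9440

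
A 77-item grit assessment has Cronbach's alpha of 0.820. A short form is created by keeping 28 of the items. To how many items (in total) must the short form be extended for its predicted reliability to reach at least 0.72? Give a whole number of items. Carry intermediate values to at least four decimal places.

44

First, r for the 28-item form: n = 28/77 = 0.3636, so r_28 = 0.3636·0.820/(1 + (0.3636 − 1)·0.820) = 0.6236
Then solve for n' with r_old = 0.6236, r_target = 0.72: n' = 0.72(1 − 0.6236)/[0.6236(1 − 0.72)] = 1.5521
Items = 1.5521 × 28 ≈ 43.46 → 44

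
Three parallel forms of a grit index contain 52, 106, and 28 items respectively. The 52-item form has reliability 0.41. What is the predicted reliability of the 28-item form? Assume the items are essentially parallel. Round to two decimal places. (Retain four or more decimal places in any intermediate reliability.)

Only the ratio of lengths matters: n = 28/52 = 0.5385
r_{28} = n·r / (1 + (n − 1)·r) = 0.2208 / 0.8108 ≈ 0.2723

0.27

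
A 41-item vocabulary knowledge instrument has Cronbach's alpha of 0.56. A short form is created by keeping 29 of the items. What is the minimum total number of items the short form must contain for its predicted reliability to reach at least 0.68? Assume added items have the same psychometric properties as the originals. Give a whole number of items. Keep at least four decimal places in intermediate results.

First, r for the 29-item form: n = 29/41 = 0.7073, so r_29 = 0.7073·0.56/(1 + (0.7073 − 1)·0.56) = 0.4737
Length factor from the short form to reach 0.68: n' = 0.68(1 − 0.4737) / [0.4737(1 − 0.68)] ≈ 2.3610
Items = 2.3610 × 29 ≈ 68.47 → 69

69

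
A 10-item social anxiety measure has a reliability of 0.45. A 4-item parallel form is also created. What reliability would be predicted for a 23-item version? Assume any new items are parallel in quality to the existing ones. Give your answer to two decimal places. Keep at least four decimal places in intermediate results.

0.65

Only the ratio of lengths matters: n = 23/10 = 2.3000
r_{23} = n·r / (1 + (n − 1)·r) = 1.0350 / 1.5850 ≈ 0.6530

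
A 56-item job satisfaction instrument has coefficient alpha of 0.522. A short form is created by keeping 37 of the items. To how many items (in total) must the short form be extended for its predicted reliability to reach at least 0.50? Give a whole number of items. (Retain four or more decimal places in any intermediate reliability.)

Short-form reliability: n = 37/56 = 0.6607; r_37 = n·r/(1+(n−1)r) ≈ 0.4191
Length factor from the short form to reach 0.50: n' = 0.50(1 − 0.4191) / [0.4191(1 − 0.50)] ≈ 1.3861
Items = 1.3861 × 37 ≈ 51.29 → 52

52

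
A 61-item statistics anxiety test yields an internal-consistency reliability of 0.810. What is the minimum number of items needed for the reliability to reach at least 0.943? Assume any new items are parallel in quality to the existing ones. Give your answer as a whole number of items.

237

n = 0.943 × (1 − 0.810) / [ 0.810 × (1 − 0.943) ]
n = 0.179170 / 0.046170 ≈ 3.8807
3.8807 × 61 = 236.72 → 237 items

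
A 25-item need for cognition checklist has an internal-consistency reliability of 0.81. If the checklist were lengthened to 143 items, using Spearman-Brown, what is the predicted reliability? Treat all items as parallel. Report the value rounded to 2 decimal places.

Length ratio n = 143/25 = 5.72
Apply the Spearman-Brown prophecy formula, r' = nr / [1 + (n − 1)r]:
r_new = (5.72 × 0.81) / (1 + (5.72 − 1) × 0.81)
     = 4.6332 / 4.8232 = 0.9606

0.96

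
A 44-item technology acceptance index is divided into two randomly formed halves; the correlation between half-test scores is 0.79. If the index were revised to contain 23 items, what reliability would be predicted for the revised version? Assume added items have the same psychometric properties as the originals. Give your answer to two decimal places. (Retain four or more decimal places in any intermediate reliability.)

Full-test reliability from the split-half r: r_full = 2(0.79)/(1 + 0.79) = 0.8827
Length factor from 44 to 23 items: n = 23/44 = 0.5227
r_new = n·r_full / (1 + (n − 1)·r_full) = 0.4614 / 0.5787 ≈ 0.7973

0.80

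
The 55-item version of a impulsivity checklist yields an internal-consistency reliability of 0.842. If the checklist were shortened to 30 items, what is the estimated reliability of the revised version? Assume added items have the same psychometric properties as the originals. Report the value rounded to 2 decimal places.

n = 30/55 = 0.5455
r_new = 0.5455·0.842 / [1 + (0.5455 − 1)·0.842]
r_new = 0.4593 / 0.6173 ≈ 0.7440

0.74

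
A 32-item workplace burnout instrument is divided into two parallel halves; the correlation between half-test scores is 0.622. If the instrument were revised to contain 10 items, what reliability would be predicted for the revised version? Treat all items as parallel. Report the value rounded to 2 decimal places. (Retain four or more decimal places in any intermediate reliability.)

0.51

Spearman-Brown correction (n = 2): r_full = 2·0.622/(1 + 0.622) = 0.7670
Length factor from 32 to 10 items: n = 10/32 = 0.3125
r_new = n·r_full / (1 + (n − 1)·r_full) = 0.2397 / 0.4727 ≈ 0.5071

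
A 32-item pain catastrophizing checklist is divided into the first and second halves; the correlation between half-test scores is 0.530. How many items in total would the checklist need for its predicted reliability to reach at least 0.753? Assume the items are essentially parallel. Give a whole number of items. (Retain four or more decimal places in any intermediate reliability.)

44

r_full = 2(0.530)/(1 + 0.530) = 0.6928
Solve Spearman-Brown for n: n = 0.753(1 − 0.6928) / [0.6928(1 − 0.753)] = 1.3518
Items = 1.3518 × 32 ≈ 43.26 → 44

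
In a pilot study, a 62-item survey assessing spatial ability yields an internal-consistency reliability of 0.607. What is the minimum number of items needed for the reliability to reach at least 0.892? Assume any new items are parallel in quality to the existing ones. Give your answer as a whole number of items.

332

Invert Spearman-Brown to solve for n:
n = r_target (1 − r_old) / [ r_old (1 − r_target) ]
n = 0.892(1 − 0.607) / [0.607(1 − 0.892)]
n = 0.350556 / 0.065556 ≈ 5.3474
So the test needs 5.3474 × 62 ≈ 331.54 items; rounding up, 332.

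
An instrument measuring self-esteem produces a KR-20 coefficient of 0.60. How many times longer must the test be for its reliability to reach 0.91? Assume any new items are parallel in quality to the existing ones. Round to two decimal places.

Spearman-Brown solved for the length factor n:
n = r*(1 − r) / [ r (1 − r*) ]
n = 0.91(1 − 0.60) / [0.60(1 − 0.91)]
  = 0.3640 / 0.0540 = 6.7407

6.74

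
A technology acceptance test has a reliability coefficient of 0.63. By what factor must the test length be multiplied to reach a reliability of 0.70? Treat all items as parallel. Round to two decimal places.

1.37

n = [0.70 × 0.37] / [0.63 × 0.30]
n = 0.2590 / 0.1890 ≈ 1.3704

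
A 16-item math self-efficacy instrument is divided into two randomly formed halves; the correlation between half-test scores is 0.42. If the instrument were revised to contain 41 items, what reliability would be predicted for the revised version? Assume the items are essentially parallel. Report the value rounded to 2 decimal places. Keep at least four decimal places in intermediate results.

Spearman-Brown correction (n = 2): r_full = 2·0.42/(1 + 0.42) = 0.5915
Length factor from 16 to 41 items: n = 41/16 = 2.5625
r_new = n·r_full / (1 + (n − 1)·r_full) = 1.5157 / 1.9242 ≈ 0.7877

0.79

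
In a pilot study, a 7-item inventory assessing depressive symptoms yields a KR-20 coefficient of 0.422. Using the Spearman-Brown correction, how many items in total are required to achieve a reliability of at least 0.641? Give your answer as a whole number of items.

18

n = 0.641(1 − 0.422) / [0.422(1 − 0.641)]
n = 0.370498 / 0.151498 ≈ 2.4456
So the test needs 2.4456 × 7 ≈ 17.12 items; rounding up, 18.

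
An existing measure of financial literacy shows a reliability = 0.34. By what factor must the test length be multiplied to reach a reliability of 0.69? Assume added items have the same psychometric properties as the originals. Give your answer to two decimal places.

4.32

Rearranging the Spearman-Brown formula for n,
n = r*(1 − r) / [ r (1 − r*) ]
n = [0.69 × 0.66] / [0.34 × 0.31]
  = 0.4554 / 0.1054 = 4.3207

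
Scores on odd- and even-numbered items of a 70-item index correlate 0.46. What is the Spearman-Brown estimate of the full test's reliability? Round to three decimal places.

0.630

Apply the Spearman-Brown correction with n = 2:
r_full = 2r_hh / (1 + r_hh) = 2 × 0.46 / (1 + 0.46)
       = 0.9200 / 1.4600 = 0.6301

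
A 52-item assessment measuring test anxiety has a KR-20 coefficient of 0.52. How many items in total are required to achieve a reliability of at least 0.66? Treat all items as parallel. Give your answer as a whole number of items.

94

Spearman-Brown solved for the length factor n:
n = r_target (1 − r_old) / [ r_old (1 − r_target) ]
n = [0.66 × 0.48] / [0.52 × 0.34]
n = 0.3168 / 0.1768 ≈ 1.7919
So the test needs 1.7919 × 52 ≈ 93.18 items; rounding up, 94.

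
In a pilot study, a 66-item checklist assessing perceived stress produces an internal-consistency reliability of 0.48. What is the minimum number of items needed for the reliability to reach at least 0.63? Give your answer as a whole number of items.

Rearranging the Spearman-Brown formula for n,
n = r*(1 − r) / [ r (1 − r*) ]
n = 0.63(1 − 0.48) / [0.48(1 − 0.63)]
n = 0.3276 / 0.1776 ≈ 1.8446
1.8446 × 66 = 121.74 → 122 items

122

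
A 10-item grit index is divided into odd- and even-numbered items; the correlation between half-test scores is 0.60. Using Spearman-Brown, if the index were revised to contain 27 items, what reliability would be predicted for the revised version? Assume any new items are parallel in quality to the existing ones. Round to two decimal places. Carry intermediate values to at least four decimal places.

First correct the split-half correlation to full-test reliability: r_full = 2 × 0.60 / (1 + 0.60) ≈ 0.7500
Length factor from 10 to 27 items: n = 27/10 = 2.7000
r_new = n·r_full / (1 + (n − 1)·r_full) = 2.0250 / 2.2750 ≈ 0.8901

0.89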